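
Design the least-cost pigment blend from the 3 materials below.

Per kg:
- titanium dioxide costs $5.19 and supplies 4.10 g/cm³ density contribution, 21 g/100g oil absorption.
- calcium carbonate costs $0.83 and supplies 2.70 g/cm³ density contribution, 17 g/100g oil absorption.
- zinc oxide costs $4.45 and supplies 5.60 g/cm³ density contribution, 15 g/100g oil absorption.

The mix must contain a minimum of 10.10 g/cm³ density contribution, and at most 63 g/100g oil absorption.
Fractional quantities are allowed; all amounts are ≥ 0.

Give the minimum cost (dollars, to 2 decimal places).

Treat it as an LP. Let x1 = kg of titanium dioxide, x2 = kg of calcium carbonate, x3 = kg of zinc oxide.
min 5.19x1 + 0.83x2 + 4.45x3 subject to:
  4.1x1 + 2.7x2 + 5.6x3 ≥ 10.1   (density contribution)
  21x1 + 17x2 + 15x3 ≤ 63   (oil absorption)
  x1, x2, x3 ≥ 0.
The cheapest feasible vertex uses only calcium carbonate, zinc oxide; titanium dioxide is not used. The density contribution and oil absorption requirements are met with equality.
Optimal quantities: calcium carbonate = 3.68 kg, zinc oxide = 0.02925 kg.
Total cost: 0.83·3.68 + 4.45·0.02925 = 3.1846.

$3.18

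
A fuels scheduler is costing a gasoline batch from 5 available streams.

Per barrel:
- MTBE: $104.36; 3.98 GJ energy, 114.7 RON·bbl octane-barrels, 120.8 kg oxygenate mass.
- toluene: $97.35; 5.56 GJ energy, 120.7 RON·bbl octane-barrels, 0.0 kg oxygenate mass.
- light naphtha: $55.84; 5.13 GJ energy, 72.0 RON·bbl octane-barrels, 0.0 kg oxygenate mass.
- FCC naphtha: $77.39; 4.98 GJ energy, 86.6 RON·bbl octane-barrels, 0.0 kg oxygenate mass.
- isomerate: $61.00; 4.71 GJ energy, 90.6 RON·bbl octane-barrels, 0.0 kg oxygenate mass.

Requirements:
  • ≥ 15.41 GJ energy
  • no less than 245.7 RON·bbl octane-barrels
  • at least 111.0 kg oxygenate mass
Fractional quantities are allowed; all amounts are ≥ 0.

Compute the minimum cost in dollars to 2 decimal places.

This is a linear program. Let x1 = barrels of MTBE, x2 = barrels of toluene, x3 = barrels of light naphtha, x4 = barrels of FCC naphtha, x5 = barrels of isomerate.
min 104.36x1 + 97.35x2 + 55.84x3 + 77.39x4 + 61x5 subject to:
  3.98x1 + 5.56x2 + 5.13x3 + 4.98x4 + 4.71x5 ≥ 15.41   (energy)
  114.7x1 + 120.7x2 + 72x3 + 86.6x4 + 90.6x5 ≥ 245.7   (octane-barrels)
  120.8x1 ≥ 111   (oxygenate mass)
  x1, x2, x3, x4, x5 ≥ 0.
At the optimum only MTBE, light naphtha are positive (toluene, FCC naphtha, isomerate = 0). The energy and oxygenate mass requirements are met with equality.
Solving gives x1 = 0.91887, x3 = 2.291.
Cost = 104.36·0.91887 + 55.84·2.291 = 223.8227.

$223.82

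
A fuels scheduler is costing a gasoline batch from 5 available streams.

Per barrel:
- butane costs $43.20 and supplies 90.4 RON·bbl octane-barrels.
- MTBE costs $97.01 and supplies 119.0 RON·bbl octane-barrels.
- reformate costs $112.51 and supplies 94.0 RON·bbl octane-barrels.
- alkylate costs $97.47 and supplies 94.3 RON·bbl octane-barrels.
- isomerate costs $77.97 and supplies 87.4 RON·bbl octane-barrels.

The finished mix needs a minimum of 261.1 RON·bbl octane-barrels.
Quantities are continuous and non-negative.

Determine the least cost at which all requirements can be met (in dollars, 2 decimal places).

Let x1 = barrels of butane, x2 = barrels of MTBE, x3 = barrels of reformate, x4 = barrels of alkylate, x5 = barrels of isomerate.
Minimize 43.2x1 + 97.01x2 + 112.51x3 + 97.47x4 + 77.97x5 s.t.:
  90.4x1 + 119x2 + 94x3 + 94.3x4 + 87.4x5 ≥ 261.1   (octane-barrels)
  x1, x2, x3, x4, x5 ≥ 0.
The minimum-cost mix takes nothing from MTBE, reformate, alkylate, isomerate — only butane. The octane-barrels requirement is met with equality.
Solving gives x1 = 2.8883.
Hence cost = 43.2·2.8883 = $124.7746.

$124.77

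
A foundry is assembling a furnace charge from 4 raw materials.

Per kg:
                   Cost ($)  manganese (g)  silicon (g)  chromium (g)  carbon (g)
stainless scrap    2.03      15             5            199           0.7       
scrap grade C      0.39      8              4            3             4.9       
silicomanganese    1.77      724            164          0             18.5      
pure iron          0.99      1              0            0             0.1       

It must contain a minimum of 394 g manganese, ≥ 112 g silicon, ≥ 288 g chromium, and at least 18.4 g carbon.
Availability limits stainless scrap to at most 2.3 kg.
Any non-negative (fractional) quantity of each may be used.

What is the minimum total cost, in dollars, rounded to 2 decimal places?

This is a linear program. Let x1 = kg of stainless scrap, x2 = kg of scrap grade C, x3 = kg of silicomanganese, x4 = kg of pure iron.
Minimize 2.03x1 + 0.39x2 + 1.77x3 + 0.99x4 subject to:
  15x1 + 8x2 + 724x3 + 1x4 ≥ 394   (manganese)
  5x1 + 4x2 + 164x3 ≥ 112   (silicon)
  199x1 + 3x2 ≥ 288   (chromium)
  0.7x1 + 4.9x2 + 18.5x3 + 0.1x4 ≥ 18.4   (carbon)
  x1 ≤ 2.3
  x1, x2, x3, x4 ≥ 0.
The minimum-cost mix takes nothing from pure iron — only stainless scrap, scrap grade C, silicomanganese. The silicon, chromium, carbon requirements are met with equality.
That vertex is x1 = 1.4284, x2 = 1.2524, x3 = 0.60883.
Objective = 2.03·1.4284 + 0.39·1.2524 + 1.77·0.60883 = 4.4657.

$4.47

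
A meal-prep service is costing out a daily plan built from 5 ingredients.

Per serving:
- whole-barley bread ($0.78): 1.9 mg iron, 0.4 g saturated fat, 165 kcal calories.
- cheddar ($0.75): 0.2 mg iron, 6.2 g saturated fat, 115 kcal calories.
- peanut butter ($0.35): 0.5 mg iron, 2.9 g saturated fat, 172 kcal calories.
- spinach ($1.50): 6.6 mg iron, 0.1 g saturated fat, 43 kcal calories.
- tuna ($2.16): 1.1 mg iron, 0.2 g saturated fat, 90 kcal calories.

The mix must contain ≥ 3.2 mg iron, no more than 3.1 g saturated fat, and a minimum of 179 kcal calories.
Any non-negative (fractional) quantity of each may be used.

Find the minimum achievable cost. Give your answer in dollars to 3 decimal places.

$0.949

This is a linear program. Let x1 = servings of whole-barley bread, x2 = servings of cheddar, x3 = servings of peanut butter, x4 = servings of spinach, x5 = servings of tuna.
min 0.78x1 + 0.75x2 + 0.35x3 + 1.5x4 + 2.16x5 with:
  1.9x1 + 0.2x2 + 0.5x3 + 6.6x4 + 1.1x5 ≥ 3.2   (iron)
  0.4x1 + 6.2x2 + 2.9x3 + 0.1x4 + 0.2x5 ≤ 3.1   (saturated fat)
  165x1 + 115x2 + 172x3 + 43x4 + 90x5 ≥ 179   (calories)
  x1, x2, x3, x4, x5 ≥ 0.
The optimal basis is {peanut butter, spinach}; whole-barley bread, cheddar, tuna drop out. Binding constraints: iron and calories.
Optimal quantities: peanut butter = 0.9372 servings, spinach = 0.4138 servings.
Hence cost = 0.35·0.9372 + 1.5·0.4138 = $0.94872.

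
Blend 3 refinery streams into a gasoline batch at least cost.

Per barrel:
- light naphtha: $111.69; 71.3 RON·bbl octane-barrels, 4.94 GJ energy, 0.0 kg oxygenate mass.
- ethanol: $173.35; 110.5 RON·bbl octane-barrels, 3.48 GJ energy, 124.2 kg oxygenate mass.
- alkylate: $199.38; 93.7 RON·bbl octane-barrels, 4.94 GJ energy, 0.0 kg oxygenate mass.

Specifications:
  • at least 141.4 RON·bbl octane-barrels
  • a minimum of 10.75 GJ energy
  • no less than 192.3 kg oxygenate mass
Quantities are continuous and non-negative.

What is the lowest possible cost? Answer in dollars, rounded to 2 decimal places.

Let x1 = barrels of light naphtha, x2 = barrels of ethanol, x3 = barrels of alkylate.
Minimize 111.69x1 + 173.35x2 + 199.38x3 with:
  71.3x1 + 110.5x2 + 93.7x3 ≥ 141.4   (octane-barrels)
  4.94x1 + 3.48x2 + 4.94x3 ≥ 10.75   (energy)
  124.2x2 ≥ 192.3   (oxygenate mass)
  x1, x2, x3 ≥ 0.
The cheapest feasible vertex uses only light naphtha, ethanol; alkylate is not used. Binding constraints: energy and oxygenate mass.
Optimal quantities: light naphtha = 1.0854 barrels, ethanol = 1.5483 barrels.
Hence cost = 111.69·1.0854 + 173.35·1.5483 = $389.6261.

$389.63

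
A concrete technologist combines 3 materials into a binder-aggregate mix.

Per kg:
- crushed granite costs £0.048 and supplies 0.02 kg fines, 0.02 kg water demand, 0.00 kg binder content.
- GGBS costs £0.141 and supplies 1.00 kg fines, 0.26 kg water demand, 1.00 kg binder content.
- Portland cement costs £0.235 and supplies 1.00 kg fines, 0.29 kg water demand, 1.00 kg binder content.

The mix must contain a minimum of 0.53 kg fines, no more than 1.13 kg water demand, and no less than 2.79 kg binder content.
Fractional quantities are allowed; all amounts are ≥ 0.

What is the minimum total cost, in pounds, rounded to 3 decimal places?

Let x1 = kg of crushed granite, x2 = kg of GGBS, x3 = kg of Portland cement.
min 0.048x1 + 0.141x2 + 0.235x3 with:
  0.02x1 + 1x2 + 1x3 ≥ 0.53   (fines)
  0.02x1 + 0.26x2 + 0.29x3 ≤ 1.13   (water demand)
  1x2 + 1x3 ≥ 2.79   (binder content)
  x1, x2, x3 ≥ 0.
At the optimum only GGBS is positive (crushed granite, Portland cement = 0). Binding constraint: binder content.
So GGBS = 2.79 kg.
Hence cost = 0.141·2.79 = £0.39339.

£0.393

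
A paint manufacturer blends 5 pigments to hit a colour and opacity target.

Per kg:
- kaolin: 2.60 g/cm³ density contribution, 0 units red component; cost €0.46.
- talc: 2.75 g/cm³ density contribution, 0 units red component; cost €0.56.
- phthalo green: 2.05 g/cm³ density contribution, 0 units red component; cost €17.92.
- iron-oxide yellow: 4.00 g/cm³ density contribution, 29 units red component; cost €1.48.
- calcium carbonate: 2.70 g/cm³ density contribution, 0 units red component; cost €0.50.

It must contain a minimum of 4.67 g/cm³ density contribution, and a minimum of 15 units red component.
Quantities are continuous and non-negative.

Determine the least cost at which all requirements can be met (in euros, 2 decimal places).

Let x1 = kg of kaolin, x2 = kg of talc, x3 = kg of phthalo green, x4 = kg of iron-oxide yellow, x5 = kg of calcium carbonate.
Minimize 0.46x1 + 0.56x2 + 17.92x3 + 1.48x4 + 0.5x5 subject to:
  2.6x1 + 2.75x2 + 2.05x3 + 4x4 + 2.7x5 ≥ 4.67   (density contribution)
  29x4 ≥ 15   (red component)
  x1, x2, x3, x4, x5 ≥ 0.
The minimum-cost mix takes nothing from talc, phthalo green, calcium carbonate — only kaolin, iron-oxide yellow. Binding constraints: density contribution and red component.
Solving gives x1 = 1, x4 = 0.5172.
Hence cost = 0.46·1 + 1.48·0.5172 = €1.2255.

€1.23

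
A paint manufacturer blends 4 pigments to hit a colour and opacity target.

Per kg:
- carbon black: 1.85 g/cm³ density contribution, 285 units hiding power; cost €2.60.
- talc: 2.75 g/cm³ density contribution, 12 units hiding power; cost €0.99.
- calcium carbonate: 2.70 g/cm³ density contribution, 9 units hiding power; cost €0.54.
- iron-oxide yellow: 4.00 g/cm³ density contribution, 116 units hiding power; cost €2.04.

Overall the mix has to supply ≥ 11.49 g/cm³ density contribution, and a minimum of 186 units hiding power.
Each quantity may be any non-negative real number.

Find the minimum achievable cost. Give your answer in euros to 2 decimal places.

€3.48

Let x1 = kg of carbon black, x2 = kg of talc, x3 = kg of calcium carbonate, x4 = kg of iron-oxide yellow.
Minimize 2.6x1 + 0.99x2 + 0.54x3 + 2.04x4 s.t.:
  1.85x1 + 2.75x2 + 2.7x3 + 4x4 ≥ 11.49   (density contribution)
  285x1 + 12x2 + 9x3 + 116x4 ≥ 186   (hiding power)
  x1, x2, x3, x4 ≥ 0.
The cheapest feasible vertex uses only carbon black, calcium carbonate; talc, iron-oxide yellow are not used. The density contribution and hiding power requirements are met with equality.
That vertex is x1 = 0.5297, x3 = 3.893.
Objective = 2.6·0.5297 + 0.54·3.893 = 3.4794.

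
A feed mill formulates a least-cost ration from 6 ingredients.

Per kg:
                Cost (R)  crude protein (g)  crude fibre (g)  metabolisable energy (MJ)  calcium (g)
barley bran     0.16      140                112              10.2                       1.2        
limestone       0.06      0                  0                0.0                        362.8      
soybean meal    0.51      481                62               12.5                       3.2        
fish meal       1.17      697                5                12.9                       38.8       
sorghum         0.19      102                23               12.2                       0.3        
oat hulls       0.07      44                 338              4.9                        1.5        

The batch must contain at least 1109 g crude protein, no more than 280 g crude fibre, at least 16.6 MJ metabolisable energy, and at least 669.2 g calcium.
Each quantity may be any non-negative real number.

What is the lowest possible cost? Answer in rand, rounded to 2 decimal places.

This is a linear program. Let x1 = kg of barley bran, x2 = kg of limestone, x3 = kg of soybean meal, x4 = kg of fish meal, x5 = kg of sorghum, x6 = kg of oat hulls.
Minimise 0.16x1 + 0.06x2 + 0.51x3 + 1.17x4 + 0.19x5 + 0.07x6 s.t.:
  140x1 + 481x3 + 697x4 + 102x5 + 44x6 ≥ 1109   (crude protein)
  112x1 + 62x3 + 5x4 + 23x5 + 338x6 ≤ 280   (crude fibre)
  10.2x1 + 12.5x3 + 12.9x4 + 12.2x5 + 4.9x6 ≥ 16.6   (metabolisable energy)
  1.2x1 + 362.8x2 + 3.2x3 + 38.8x4 + 0.3x5 + 1.5x6 ≥ 669.2   (calcium)
  x1, x2, x3, x4, x5, x6 ≥ 0.
The optimal basis is {limestone, soybean meal}; barley bran, fish meal, sorghum, oat hulls drop out. The crude protein and calcium requirements are met with equality.
That vertex is x2 = 1.824, x3 = 2.306.
Total cost: 0.06·1.824 + 0.51·2.306 = 1.2855.

R1.29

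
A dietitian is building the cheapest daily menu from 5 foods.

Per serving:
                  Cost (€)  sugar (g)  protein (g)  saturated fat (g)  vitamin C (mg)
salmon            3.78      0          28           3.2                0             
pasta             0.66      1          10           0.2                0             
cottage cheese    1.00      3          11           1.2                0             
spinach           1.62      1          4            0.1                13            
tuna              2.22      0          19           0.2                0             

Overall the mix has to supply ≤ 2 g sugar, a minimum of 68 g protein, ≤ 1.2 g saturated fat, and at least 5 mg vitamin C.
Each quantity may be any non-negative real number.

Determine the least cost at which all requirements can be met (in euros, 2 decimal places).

€7.57

Let x1 = servings of salmon, x2 = servings of pasta, x3 = servings of cottage cheese, x4 = servings of spinach, x5 = servings of tuna.
min 3.78x1 + 0.66x2 + 1x3 + 1.62x4 + 2.22x5 subject to:
  1x2 + 3x3 + 1x4 ≤ 2   (sugar)
  28x1 + 10x2 + 11x3 + 4x4 + 19x5 ≥ 68   (protein)
  3.2x1 + 0.2x2 + 1.2x3 + 0.1x4 + 0.2x5 ≤ 1.2   (saturated fat)
  13x4 ≥ 5   (vitamin C)
  x1, x2, x3, x4, x5 ≥ 0.
The minimum-cost mix takes nothing from salmon, cottage cheese — only pasta, spinach, tuna. Binding constraints: sugar, protein, vitamin C.
Solving gives x2 = 1.615, x4 = 0.3846, x5 = 2.648.
Hence cost = 0.66·1.615 + 1.62·0.3846 + 2.22·2.648 = €7.5675.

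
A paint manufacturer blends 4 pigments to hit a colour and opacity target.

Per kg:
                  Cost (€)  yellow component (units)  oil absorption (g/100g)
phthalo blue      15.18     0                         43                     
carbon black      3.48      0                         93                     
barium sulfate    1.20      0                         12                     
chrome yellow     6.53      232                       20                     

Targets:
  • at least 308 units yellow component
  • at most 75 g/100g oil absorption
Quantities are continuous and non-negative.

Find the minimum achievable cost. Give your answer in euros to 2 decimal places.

€8.67

This is a linear program. Let x1 = kg of phthalo blue, x2 = kg of carbon black, x3 = kg of barium sulfate, x4 = kg of chrome yellow.
min 15.18x1 + 3.48x2 + 1.2x3 + 6.53x4 s.t.:
  232x4 ≥ 308   (yellow component)
  43x1 + 93x2 + 12x3 + 20x4 ≤ 75   (oil absorption)
  x1, x2, x3, x4 ≥ 0.
The minimum-cost mix takes nothing from phthalo blue, carbon black, barium sulfate — only chrome yellow. The yellow component requirement is met with equality.
That vertex is x4 = 1.328.
Objective = 6.53·1.328 = 8.6718.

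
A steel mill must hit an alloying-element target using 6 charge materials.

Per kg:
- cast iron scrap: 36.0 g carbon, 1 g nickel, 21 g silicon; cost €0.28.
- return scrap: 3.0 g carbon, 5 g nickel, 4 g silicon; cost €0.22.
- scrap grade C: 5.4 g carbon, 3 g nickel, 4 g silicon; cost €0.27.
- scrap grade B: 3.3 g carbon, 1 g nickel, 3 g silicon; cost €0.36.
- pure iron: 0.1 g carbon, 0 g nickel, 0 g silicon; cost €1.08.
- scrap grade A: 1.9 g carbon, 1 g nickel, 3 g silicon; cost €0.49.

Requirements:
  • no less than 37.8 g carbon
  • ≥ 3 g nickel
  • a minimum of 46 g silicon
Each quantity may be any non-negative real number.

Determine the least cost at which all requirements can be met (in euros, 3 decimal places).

Treat it as an LP. Let x1 = kg of cast iron scrap, x2 = kg of return scrap, x3 = kg of scrap grade C, x4 = kg of scrap grade B, x5 = kg of pure iron, x6 = kg of scrap grade A.
Minimize 0.28x1 + 0.22x2 + 0.27x3 + 0.36x4 + 1.08x5 + 0.49x6 s.t.:
  36x1 + 3x2 + 5.4x3 + 3.3x4 + 0.1x5 + 1.9x6 ≥ 37.8   (carbon)
  1x1 + 5x2 + 3x3 + 1x4 + 1x6 ≥ 3   (nickel)
  21x1 + 4x2 + 4x3 + 3x4 + 3x6 ≥ 46   (silicon)
  x1, x2, x3, x4, x5, x6 ≥ 0.
The minimum-cost mix takes nothing from scrap grade C, scrap grade B, pure iron, scrap grade A — only cast iron scrap, return scrap. Binding constraints: nickel and silicon.
So cast iron scrap = 2.158 kg, return scrap = 0.1683 kg.
Hence cost = 0.28·2.158 + 0.22·0.1683 = €0.64127.

€0.641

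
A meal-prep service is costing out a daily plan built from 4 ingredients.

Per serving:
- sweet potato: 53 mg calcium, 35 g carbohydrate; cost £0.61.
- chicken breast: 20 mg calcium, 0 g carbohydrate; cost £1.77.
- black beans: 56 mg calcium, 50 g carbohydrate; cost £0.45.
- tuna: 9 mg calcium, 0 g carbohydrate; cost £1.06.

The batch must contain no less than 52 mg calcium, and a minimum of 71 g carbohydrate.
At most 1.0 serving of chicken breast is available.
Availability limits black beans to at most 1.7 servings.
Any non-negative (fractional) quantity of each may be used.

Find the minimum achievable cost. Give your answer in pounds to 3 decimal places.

Let x1 = servings of sweet potato, x2 = servings of chicken breast, x3 = servings of black beans, x4 = servings of tuna.
Minimise 0.61x1 + 1.77x2 + 0.45x3 + 1.06x4 s.t.:
  53x1 + 20x2 + 56x3 + 9x4 ≥ 52   (calcium)
  35x1 + 50x3 ≥ 71   (carbohydrate)
  x2 ≤ 1
  x3 ≤ 1.7
  x1, x2, x3, x4 ≥ 0.
The minimum-cost mix takes nothing from sweet potato, chicken breast, tuna — only black beans. The carbohydrate requirement is met with equality.
Solving gives x3 = 1.42.
Total cost: 0.45·1.42 = 0.63900.

£0.639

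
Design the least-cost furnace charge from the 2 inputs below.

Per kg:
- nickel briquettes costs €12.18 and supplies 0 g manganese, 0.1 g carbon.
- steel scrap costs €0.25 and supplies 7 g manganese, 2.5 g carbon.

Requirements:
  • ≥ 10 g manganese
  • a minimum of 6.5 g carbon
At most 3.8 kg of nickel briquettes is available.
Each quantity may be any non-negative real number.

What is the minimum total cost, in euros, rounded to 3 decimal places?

€0.650

Set it up as a linear program. Let x1 = kg of nickel briquettes, x2 = kg of steel scrap.
Minimise 12.18x1 + 0.25x2 s.t.:
  7x2 ≥ 10   (manganese)
  0.1x1 + 2.5x2 ≥ 6.5   (carbon)
  x1 ≤ 3.8
  x1, x2 ≥ 0.
At the optimum only steel scrap is positive (nickel briquettes = 0). Binding constraint: carbon.
Solving gives x2 = 2.6.
Objective = 0.25·2.6 = 0.65000.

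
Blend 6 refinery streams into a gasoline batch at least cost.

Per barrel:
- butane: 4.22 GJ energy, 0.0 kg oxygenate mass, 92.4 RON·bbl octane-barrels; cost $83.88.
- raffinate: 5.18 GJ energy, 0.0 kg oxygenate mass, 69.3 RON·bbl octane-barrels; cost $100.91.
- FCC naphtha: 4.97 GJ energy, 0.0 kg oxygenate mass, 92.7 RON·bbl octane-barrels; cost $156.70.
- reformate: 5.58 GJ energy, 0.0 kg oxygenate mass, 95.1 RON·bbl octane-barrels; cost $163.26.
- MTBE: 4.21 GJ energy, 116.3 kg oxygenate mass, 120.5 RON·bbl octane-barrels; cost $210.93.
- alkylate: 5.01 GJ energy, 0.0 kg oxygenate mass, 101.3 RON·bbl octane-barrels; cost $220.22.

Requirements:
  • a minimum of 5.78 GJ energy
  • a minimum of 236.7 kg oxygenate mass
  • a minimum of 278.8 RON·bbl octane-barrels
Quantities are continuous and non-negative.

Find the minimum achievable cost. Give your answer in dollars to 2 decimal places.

$459.75

Set it up as a linear program. Let x1 = barrels of butane, x2 = barrels of raffinate, x3 = barrels of FCC naphtha, x4 = barrels of reformate, x5 = barrels of MTBE, x6 = barrels of alkylate.
Minimise 83.88x1 + 100.91x2 + 156.7x3 + 163.26x4 + 210.93x5 + 220.22x6 s.t.:
  4.22x1 + 5.18x2 + 4.97x3 + 5.58x4 + 4.21x5 + 5.01x6 ≥ 5.78   (energy)
  116.3x5 ≥ 236.7   (oxygenate mass)
  92.4x1 + 69.3x2 + 92.7x3 + 95.1x4 + 120.5x5 + 101.3x6 ≥ 278.8   (octane-barrels)
  x1, x2, x3, x4, x5, x6 ≥ 0.
The minimum-cost mix takes nothing from raffinate, FCC naphtha, reformate, alkylate — only butane, MTBE. Binding constraints: oxygenate mass and octane-barrels.
So butane = 0.363116 barrels, MTBE = 2.03525 barrels.
Objective = 83.88·0.363116 + 210.93·2.03525 = 459.7535.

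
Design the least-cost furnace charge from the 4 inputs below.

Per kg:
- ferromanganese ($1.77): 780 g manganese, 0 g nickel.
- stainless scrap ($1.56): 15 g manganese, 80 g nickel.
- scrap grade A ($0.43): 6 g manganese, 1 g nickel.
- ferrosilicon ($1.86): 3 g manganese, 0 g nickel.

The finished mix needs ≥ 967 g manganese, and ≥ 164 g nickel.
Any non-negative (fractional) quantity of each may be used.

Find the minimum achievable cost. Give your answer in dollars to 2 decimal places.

$5.32

Let x1 = kg of ferromanganese, x2 = kg of stainless scrap, x3 = kg of scrap grade A, x4 = kg of ferrosilicon.
min 1.77x1 + 1.56x2 + 0.43x3 + 1.86x4 with:
  780x1 + 15x2 + 6x3 + 3x4 ≥ 967   (manganese)
  80x2 + 1x3 ≥ 164   (nickel)
  x1, x2, x3, x4 ≥ 0.
The minimum-cost mix takes nothing from scrap grade A, ferrosilicon — only ferromanganese, stainless scrap. Binding constraints: manganese and nickel.
So ferromanganese = 1.2 kg, stainless scrap = 2.05 kg.
Cost = 1.77·1.2 + 1.56·2.05 = 5.3220.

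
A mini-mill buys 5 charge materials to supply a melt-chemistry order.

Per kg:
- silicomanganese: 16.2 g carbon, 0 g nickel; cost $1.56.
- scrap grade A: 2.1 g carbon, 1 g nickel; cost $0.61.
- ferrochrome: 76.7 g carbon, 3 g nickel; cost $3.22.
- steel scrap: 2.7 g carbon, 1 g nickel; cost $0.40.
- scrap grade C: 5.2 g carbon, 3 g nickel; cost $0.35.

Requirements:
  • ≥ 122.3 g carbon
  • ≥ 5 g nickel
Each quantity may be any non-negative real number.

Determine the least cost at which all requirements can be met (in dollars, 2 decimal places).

This is a linear program. Let x1 = kg of silicomanganese, x2 = kg of scrap grade A, x3 = kg of ferrochrome, x4 = kg of steel scrap, x5 = kg of scrap grade C.
min 1.56x1 + 0.61x2 + 3.22x3 + 0.4x4 + 0.35x5 subject to:
  16.2x1 + 2.1x2 + 76.7x3 + 2.7x4 + 5.2x5 ≥ 122.3   (carbon)
  1x2 + 3x3 + 1x4 + 3x5 ≥ 5   (nickel)
  x1, x2, x3, x4, x5 ≥ 0.
The optimal basis is {ferrochrome, scrap grade C}; silicomanganese, scrap grade A, steel scrap drop out. There the carbon and nickel constraints are tight.
Optimal quantities: ferrochrome = 1.589 kg, scrap grade C = 0.07739 kg.
Hence cost = 3.22·1.589 + 0.35·0.07739 = $5.1437.

$5.14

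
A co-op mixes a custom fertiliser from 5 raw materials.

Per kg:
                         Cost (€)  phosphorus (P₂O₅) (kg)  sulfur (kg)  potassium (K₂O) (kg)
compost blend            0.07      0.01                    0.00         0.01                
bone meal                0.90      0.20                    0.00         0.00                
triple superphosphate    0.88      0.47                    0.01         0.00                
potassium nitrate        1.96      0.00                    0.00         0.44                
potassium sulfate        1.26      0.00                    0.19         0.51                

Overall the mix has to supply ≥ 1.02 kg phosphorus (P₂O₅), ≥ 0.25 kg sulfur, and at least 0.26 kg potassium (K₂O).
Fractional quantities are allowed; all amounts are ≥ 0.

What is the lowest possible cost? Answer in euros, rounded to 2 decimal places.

€3.42

Let x1 = kg of compost blend, x2 = kg of bone meal, x3 = kg of triple superphosphate, x4 = kg of potassium nitrate, x5 = kg of potassium sulfate.
Minimize 0.07x1 + 0.9x2 + 0.88x3 + 1.96x4 + 1.26x5 subject to:
  0.01x1 + 0.2x2 + 0.47x3 ≥ 1.02   (phosphorus (P₂O₅))
  0.01x3 + 0.19x5 ≥ 0.25   (sulfur)
  0.01x1 + 0.44x4 + 0.51x5 ≥ 0.26   (potassium (K₂O))
  x1, x2, x3, x4, x5 ≥ 0.
The cheapest feasible vertex uses only triple superphosphate, potassium sulfate; compost blend, bone meal, potassium nitrate are not used. The phosphorus (P₂O₅) and sulfur requirements are met with equality.
Solving gives x3 = 2.17, x5 = 1.202.
Total cost: 0.88·2.17 + 1.26·1.202 = 3.4241.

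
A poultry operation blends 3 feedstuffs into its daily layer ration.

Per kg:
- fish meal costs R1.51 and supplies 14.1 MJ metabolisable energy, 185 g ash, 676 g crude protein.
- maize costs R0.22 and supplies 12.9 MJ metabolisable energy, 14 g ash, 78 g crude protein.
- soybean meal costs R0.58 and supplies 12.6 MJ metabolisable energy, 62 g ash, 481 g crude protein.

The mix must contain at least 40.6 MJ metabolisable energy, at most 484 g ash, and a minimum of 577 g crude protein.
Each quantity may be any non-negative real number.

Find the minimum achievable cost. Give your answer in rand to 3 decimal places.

Let x1 = kg of fish meal, x2 = kg of maize, x3 = kg of soybean meal.
Minimize 1.51x1 + 0.22x2 + 0.58x3 s.t.:
  14.1x1 + 12.9x2 + 12.6x3 ≥ 40.6   (metabolisable energy)
  185x1 + 14x2 + 62x3 ≤ 484   (ash)
  676x1 + 78x2 + 481x3 ≥ 577   (crude protein)
  x1, x2, x3 ≥ 0.
The minimum-cost mix takes nothing from fish meal — only maize, soybean meal. The metabolisable energy and crude protein requirements are met with equality.
Optimal quantities: maize = 2.347 kg, soybean meal = 0.8189 kg.
Objective = 0.22·2.347 + 0.58·0.8189 = 0.99130.

R0.991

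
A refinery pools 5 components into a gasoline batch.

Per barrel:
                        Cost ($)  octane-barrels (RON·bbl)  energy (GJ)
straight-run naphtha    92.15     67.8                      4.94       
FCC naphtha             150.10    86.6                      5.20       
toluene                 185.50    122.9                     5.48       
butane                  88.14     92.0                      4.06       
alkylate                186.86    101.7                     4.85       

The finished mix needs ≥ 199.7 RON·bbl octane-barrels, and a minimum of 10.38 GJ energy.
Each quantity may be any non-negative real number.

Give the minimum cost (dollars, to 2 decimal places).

Set it up as a linear program. Let x1 = barrels of straight-run naphtha, x2 = barrels of FCC naphtha, x3 = barrels of toluene, x4 = barrels of butane, x5 = barrels of alkylate.
Minimise 92.15x1 + 150.1x2 + 185.5x3 + 88.14x4 + 186.86x5 with:
  67.8x1 + 86.6x2 + 122.9x3 + 92x4 + 101.7x5 ≥ 199.7   (octane-barrels)
  4.94x1 + 5.2x2 + 5.48x3 + 4.06x4 + 4.85x5 ≥ 10.38   (energy)
  x1, x2, x3, x4, x5 ≥ 0.
At the optimum only straight-run naphtha, butane are positive (FCC naphtha, toluene, alkylate = 0). The octane-barrels and energy requirements are met with equality.
Solving gives x1 = 0.80451, x4 = 1.5778.
Hence cost = 92.15·0.80451 + 88.14·1.5778 = $213.2029.

$213.20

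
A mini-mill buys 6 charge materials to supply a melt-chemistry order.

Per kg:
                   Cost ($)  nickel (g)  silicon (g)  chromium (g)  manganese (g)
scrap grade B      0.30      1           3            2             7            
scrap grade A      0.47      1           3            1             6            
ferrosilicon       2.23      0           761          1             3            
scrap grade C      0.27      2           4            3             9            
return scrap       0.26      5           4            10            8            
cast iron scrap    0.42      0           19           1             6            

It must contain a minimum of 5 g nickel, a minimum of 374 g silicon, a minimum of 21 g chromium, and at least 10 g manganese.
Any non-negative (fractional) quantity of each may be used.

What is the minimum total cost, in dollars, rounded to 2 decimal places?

Treat it as an LP. Let x1 = kg of scrap grade B, x2 = kg of scrap grade A, x3 = kg of ferrosilicon, x4 = kg of scrap grade C, x5 = kg of return scrap, x6 = kg of cast iron scrap.
min 0.3x1 + 0.47x2 + 2.23x3 + 0.27x4 + 0.26x5 + 0.42x6 s.t.:
  1x1 + 1x2 + 2x4 + 5x5 ≥ 5   (nickel)
  3x1 + 3x2 + 761x3 + 4x4 + 4x5 + 19x6 ≥ 374   (silicon)
  2x1 + 1x2 + 1x3 + 3x4 + 10x5 + 1x6 ≥ 21   (chromium)
  7x1 + 6x2 + 3x3 + 9x4 + 8x5 + 6x6 ≥ 10   (manganese)
  x1, x2, x3, x4, x5, x6 ≥ 0.
At the optimum only ferrosilicon, return scrap are positive (scrap grade B, scrap grade A, scrap grade C, cast iron scrap = 0). The silicon and chromium requirements are met with equality.
That vertex is x3 = 0.4807, x5 = 2.052.
Hence cost = 2.23·0.4807 + 0.26·2.052 = $1.6055.

$1.61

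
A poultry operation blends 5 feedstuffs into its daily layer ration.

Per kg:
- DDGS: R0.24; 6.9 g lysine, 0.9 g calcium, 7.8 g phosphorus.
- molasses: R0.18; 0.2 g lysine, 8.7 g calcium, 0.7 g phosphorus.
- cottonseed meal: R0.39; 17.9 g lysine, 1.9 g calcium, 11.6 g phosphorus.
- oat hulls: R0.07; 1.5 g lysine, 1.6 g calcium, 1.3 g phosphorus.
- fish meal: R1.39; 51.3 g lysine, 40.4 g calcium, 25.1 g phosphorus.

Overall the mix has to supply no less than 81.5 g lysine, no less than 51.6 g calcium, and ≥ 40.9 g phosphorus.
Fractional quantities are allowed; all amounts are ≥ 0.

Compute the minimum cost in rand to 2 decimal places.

Let x1 = kg of DDGS, x2 = kg of molasses, x3 = kg of cottonseed meal, x4 = kg of oat hulls, x5 = kg of fish meal.
Minimize 0.24x1 + 0.18x2 + 0.39x3 + 0.07x4 + 1.39x5 s.t.:
  6.9x1 + 0.2x2 + 17.9x3 + 1.5x4 + 51.3x5 ≥ 81.5   (lysine)
  0.9x1 + 8.7x2 + 1.9x3 + 1.6x4 + 40.4x5 ≥ 51.6   (calcium)
  7.8x1 + 0.7x2 + 11.6x3 + 1.3x4 + 25.1x5 ≥ 40.9   (phosphorus)
  x1, x2, x3, x4, x5 ≥ 0.
The minimum-cost mix takes nothing from DDGS, molasses, oat hulls — only cottonseed meal, fish meal. There the lysine and calcium constraints are tight.
That vertex is x3 = 1.032, x5 = 1.229.
Hence cost = 0.39·1.032 + 1.39·1.229 = R2.1108.

R2.11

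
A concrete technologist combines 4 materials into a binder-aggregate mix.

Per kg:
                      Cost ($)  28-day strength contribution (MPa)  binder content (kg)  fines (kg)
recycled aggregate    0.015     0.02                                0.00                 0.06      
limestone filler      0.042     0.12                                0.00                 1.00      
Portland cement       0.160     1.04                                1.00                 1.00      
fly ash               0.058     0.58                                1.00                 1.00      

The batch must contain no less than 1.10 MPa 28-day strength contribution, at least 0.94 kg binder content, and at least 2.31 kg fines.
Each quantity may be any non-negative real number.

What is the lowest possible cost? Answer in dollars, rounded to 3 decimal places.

This is a linear program. Let x1 = kg of recycled aggregate, x2 = kg of limestone filler, x3 = kg of Portland cement, x4 = kg of fly ash.
Minimize 0.015x1 + 0.042x2 + 0.16x3 + 0.058x4 with:
  0.02x1 + 0.12x2 + 1.04x3 + 0.58x4 ≥ 1.1   (28-day strength contribution)
  1x3 + 1x4 ≥ 0.94   (binder content)
  0.06x1 + 1x2 + 1x3 + 1x4 ≥ 2.31   (fines)
  x1, x2, x3, x4 ≥ 0.
The cheapest feasible vertex uses only limestone filler, fly ash; recycled aggregate, Portland cement are not used. There the 28-day strength contribution and fines constraints are tight.
Solving gives x2 = 0.5213, x4 = 1.789.
Total cost: 0.042·0.5213 + 0.058·1.789 = 0.12566.

$0.126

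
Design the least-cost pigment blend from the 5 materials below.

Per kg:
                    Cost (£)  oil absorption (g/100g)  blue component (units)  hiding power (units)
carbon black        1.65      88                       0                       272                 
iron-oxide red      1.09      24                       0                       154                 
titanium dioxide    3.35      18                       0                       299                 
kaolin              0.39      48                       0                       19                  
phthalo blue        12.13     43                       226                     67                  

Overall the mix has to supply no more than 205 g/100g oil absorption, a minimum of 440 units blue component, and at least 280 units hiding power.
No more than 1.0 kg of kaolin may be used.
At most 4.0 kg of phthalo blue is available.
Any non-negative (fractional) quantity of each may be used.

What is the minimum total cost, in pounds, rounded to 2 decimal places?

Set it up as a linear program. Let x1 = kg of carbon black, x2 = kg of iron-oxide red, x3 = kg of titanium dioxide, x4 = kg of kaolin, x5 = kg of phthalo blue.
min 1.65x1 + 1.09x2 + 3.35x3 + 0.39x4 + 12.13x5 with:
  88x1 + 24x2 + 18x3 + 48x4 + 43x5 ≤ 205   (oil absorption)
  226x5 ≥ 440   (blue component)
  272x1 + 154x2 + 299x3 + 19x4 + 67x5 ≥ 280   (hiding power)
  x4 ≤ 1
  x5 ≤ 4
  x1, x2, x3, x4, x5 ≥ 0.
At the optimum only carbon black, phthalo blue are positive (iron-oxide red, titanium dioxide, kaolin = 0). Binding constraints: blue component and hiding power.
So carbon black = 0.5498 kg, phthalo blue = 1.947 kg.
Total cost: 1.65·0.5498 + 12.13·1.947 = 24.5243.

£24.52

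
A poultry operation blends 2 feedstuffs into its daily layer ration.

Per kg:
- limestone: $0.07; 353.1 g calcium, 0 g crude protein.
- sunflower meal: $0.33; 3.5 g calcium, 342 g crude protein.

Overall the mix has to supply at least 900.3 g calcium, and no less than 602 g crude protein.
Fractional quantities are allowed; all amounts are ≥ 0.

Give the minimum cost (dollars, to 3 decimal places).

This is a linear program. Let x1 = kg of limestone, x2 = kg of sunflower meal.
Minimise 0.07x1 + 0.33x2 subject to:
  353.1x1 + 3.5x2 ≥ 900.3   (calcium)
  342x2 ≥ 602   (crude protein)
  x1, x2 ≥ 0.
Both inputs are positive at the optimum. The calcium and crude protein requirements are met with equality.
That vertex is x1 = 2.532, x2 = 1.76.
Hence cost = 0.07·2.532 + 0.33·1.76 = $0.75804.

$0.758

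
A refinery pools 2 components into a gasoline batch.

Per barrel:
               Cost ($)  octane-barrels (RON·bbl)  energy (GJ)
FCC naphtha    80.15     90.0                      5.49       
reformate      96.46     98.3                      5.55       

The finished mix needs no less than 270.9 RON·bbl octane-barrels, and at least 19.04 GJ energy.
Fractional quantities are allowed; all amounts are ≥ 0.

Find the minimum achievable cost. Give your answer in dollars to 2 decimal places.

Let x1 = barrels of FCC naphtha, x2 = barrels of reformate.
Minimise 80.15x1 + 96.46x2 with:
  90x1 + 98.3x2 ≥ 270.9   (octane-barrels)
  5.49x1 + 5.55x2 ≥ 19.04   (energy)
  x1, x2 ≥ 0.
The cheapest feasible vertex uses only FCC naphtha; reformate is not used. There the energy constraint is tight.
So FCC naphtha = 3.4681 barrels.
Objective = 80.15·3.4681 = 277.9682.

$277.97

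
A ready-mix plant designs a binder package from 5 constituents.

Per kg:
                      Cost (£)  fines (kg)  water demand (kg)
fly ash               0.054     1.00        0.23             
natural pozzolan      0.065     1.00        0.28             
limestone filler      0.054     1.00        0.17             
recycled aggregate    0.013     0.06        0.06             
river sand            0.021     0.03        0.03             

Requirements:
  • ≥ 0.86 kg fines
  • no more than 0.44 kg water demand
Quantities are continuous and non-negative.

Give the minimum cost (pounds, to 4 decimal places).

£0.0464

Let x1 = kg of fly ash, x2 = kg of natural pozzolan, x3 = kg of limestone filler, x4 = kg of recycled aggregate, x5 = kg of river sand.
Minimize 0.054x1 + 0.065x2 + 0.054x3 + 0.013x4 + 0.021x5 subject to:
  1x1 + 1x2 + 1x3 + 0.06x4 + 0.03x5 ≥ 0.86   (fines)
  0.23x1 + 0.28x2 + 0.17x3 + 0.06x4 + 0.03x5 ≤ 0.44   (water demand)
  x1, x2, x3, x4, x5 ≥ 0.
At the optimum only limestone filler is positive (fly ash, natural pozzolan, recycled aggregate, river sand = 0). The fines requirement is met with equality.
So limestone filler = 0.86 kg.
Hence cost = 0.054·0.86 = £0.046440.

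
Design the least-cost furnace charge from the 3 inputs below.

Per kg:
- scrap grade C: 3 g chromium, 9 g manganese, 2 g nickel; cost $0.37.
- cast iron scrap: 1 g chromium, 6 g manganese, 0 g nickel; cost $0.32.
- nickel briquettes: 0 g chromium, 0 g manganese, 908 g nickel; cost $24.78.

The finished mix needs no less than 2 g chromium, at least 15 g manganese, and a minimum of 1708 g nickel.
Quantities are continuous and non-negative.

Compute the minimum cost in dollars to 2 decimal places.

Let x1 = kg of scrap grade C, x2 = kg of cast iron scrap, x3 = kg of nickel briquettes.
Minimize 0.37x1 + 0.32x2 + 24.78x3 subject to:
  3x1 + 1x2 ≥ 2   (chromium)
  9x1 + 6x2 ≥ 15   (manganese)
  2x1 + 908x3 ≥ 1708   (nickel)
  x1, x2, x3 ≥ 0.
The minimum-cost mix takes nothing from cast iron scrap — only scrap grade C, nickel briquettes. There the manganese and nickel constraints are tight.
Solving gives x1 = 1.6667, x3 = 1.8774.
Cost = 0.37·1.6667 + 24.78·1.8774 = 47.1387.

$47.14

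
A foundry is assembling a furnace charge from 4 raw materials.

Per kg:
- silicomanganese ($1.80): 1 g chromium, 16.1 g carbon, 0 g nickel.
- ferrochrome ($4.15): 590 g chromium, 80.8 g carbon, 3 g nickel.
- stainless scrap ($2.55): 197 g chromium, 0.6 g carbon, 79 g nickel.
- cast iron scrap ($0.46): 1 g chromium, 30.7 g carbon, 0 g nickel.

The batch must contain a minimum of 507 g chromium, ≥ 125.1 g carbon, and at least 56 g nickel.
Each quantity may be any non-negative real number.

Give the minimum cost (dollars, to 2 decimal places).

$5.46

Let x1 = kg of silicomanganese, x2 = kg of ferrochrome, x3 = kg of stainless scrap, x4 = kg of cast iron scrap.
Minimize 1.8x1 + 4.15x2 + 2.55x3 + 0.46x4 s.t.:
  1x1 + 590x2 + 197x3 + 1x4 ≥ 507   (chromium)
  16.1x1 + 80.8x2 + 0.6x3 + 30.7x4 ≥ 125.1   (carbon)
  3x2 + 79x3 ≥ 56   (nickel)
  x1, x2, x3, x4 ≥ 0.
The optimal basis is {ferrochrome, stainless scrap, cast iron scrap}; silicomanganese drops out. The chromium, carbon, nickel requirements are met with equality.
So ferrochrome = 0.6265 kg, stainless scrap = 0.6851 kg, cast iron scrap = 2.413 kg.
Total cost: 4.15·0.6265 + 2.55·0.6851 + 0.46·2.413 = 5.4570.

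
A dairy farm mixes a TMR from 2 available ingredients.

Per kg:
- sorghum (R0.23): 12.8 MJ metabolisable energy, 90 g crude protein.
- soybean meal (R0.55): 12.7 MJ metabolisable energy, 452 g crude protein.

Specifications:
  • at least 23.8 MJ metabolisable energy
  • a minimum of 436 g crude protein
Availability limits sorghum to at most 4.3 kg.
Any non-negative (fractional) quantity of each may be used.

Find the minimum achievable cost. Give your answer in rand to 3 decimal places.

Treat it as an LP. Let x1 = kg of sorghum, x2 = kg of soybean meal.
Minimize 0.23x1 + 0.55x2 s.t.:
  12.8x1 + 12.7x2 ≥ 23.8   (metabolisable energy)
  90x1 + 452x2 ≥ 436   (crude protein)
  x1 ≤ 4.3
  x1, x2 ≥ 0.
Both inputs are positive at the optimum. The metabolisable energy and crude protein requirements are met with equality.
Optimal quantities: sorghum = 1.124 kg, soybean meal = 0.7407 kg.
Hence cost = 0.23·1.124 + 0.55·0.7407 = R0.66591.

R0.666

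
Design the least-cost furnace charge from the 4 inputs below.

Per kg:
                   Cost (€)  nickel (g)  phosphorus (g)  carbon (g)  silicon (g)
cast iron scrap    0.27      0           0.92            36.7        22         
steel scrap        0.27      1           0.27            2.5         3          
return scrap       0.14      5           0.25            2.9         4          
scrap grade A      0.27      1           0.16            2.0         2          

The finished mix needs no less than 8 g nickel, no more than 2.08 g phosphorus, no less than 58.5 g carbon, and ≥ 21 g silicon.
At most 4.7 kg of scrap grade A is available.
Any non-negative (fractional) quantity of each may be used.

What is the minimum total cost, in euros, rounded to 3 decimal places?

Let x1 = kg of cast iron scrap, x2 = kg of steel scrap, x3 = kg of return scrap, x4 = kg of scrap grade A.
Minimize 0.27x1 + 0.27x2 + 0.14x3 + 0.27x4 s.t.:
  1x2 + 5x3 + 1x4 ≥ 8   (nickel)
  0.92x1 + 0.27x2 + 0.25x3 + 0.16x4 ≤ 2.08   (phosphorus)
  36.7x1 + 2.5x2 + 2.9x3 + 2x4 ≥ 58.5   (carbon)
  22x1 + 3x2 + 4x3 + 2x4 ≥ 21   (silicon)
  x4 ≤ 4.7
  x1, x2, x3, x4 ≥ 0.
The optimal basis is {cast iron scrap, return scrap}; steel scrap, scrap grade A drop out. Binding constraints: nickel and carbon.
That vertex is x1 = 1.468, x3 = 1.6.
Cost = 0.27·1.468 + 0.14·1.6 = 0.62036.

€0.620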